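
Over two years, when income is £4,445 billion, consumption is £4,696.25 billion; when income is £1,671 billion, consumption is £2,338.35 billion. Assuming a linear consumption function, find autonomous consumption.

MPC = ΔC/ΔY = (4696.25 − 2338.35)/(4445 − 1671) = 2357.9/2774 = 0.85
a = C − MPC·Y = 2338.35 − 0.85(1671) = 2338.35 − 1420.35 = 918

a = 918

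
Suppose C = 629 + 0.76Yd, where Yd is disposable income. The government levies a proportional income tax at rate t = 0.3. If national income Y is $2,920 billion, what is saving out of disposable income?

S = -138.44

Yd = (1 − 0.3)(2920) = 0.7(2920) = 2044
C = 629 + 0.76(2044) = 629 + 1553.44 = 2182.44
S = Yd − C = 2044 − 2182.44 = -138.44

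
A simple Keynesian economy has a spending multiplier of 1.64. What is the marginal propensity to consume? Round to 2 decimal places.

MPC = 0.39

k = 1/(1 − MPC), so 1 − MPC = 1/k = 1/1.64 = 0.6098
MPC = 1 − 0.6098 = 0.39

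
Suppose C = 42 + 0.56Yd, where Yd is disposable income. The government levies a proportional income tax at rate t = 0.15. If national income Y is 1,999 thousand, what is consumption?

Yd = (1 − 0.15)(1999) = 0.85(1999) = 1699.15
C = 42 + 0.56(1699.15) = 42 + 951.524 = 993.524

C = 993.524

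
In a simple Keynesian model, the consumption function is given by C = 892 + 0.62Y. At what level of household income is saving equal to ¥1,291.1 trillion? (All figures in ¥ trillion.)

Y = 5745

S = Y − C = -892 + 0.38Y
-892 + 0.38Y = 1291.1, so 0.38Y = 2183.1 and Y = 5745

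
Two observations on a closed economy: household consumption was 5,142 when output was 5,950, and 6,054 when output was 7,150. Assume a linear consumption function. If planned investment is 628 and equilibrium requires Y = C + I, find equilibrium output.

Y = 5200

MPC = (6054 − 5142)/(7150 − 5950) = 912/1200 = 0.76
a = 5142 − 0.76(5950) = 620
Equilibrium: Y = 620 + 0.76Y + 628
0.24Y = 1248, so Y = 1248/0.24 = 5200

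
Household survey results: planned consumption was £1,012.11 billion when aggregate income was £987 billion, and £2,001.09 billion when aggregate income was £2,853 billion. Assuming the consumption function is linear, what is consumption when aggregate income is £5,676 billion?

C = 3497.28

MPC = (2001.09 − 1012.11)/(2853 − 987) = 988.98/1866 = 0.53
a = 1012.11 − 0.53(987) = 1012.11 − 523.11 = 489
C = 489 + 0.53(5676) = 489 + 3008.28 = 3497.28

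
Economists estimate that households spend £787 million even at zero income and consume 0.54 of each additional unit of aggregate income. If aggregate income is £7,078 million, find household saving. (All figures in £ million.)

C = 787 + 0.54(7078) = 787 + 3822.12 = 4609.12
S = Y − C = 7078 − 4609.12 = 2468.88

S = 2468.88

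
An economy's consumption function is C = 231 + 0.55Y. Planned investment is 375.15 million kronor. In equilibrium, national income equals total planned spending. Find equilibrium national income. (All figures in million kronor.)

Y = 1347

Y = C + I = 231 + 0.55Y + 375.15
Y − 0.55Y = 606.15
0.45Y = 606.15, so Y = 606.15/0.45 = 1347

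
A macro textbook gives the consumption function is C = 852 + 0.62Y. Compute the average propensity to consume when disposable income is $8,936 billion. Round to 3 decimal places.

APC = 0.715

C = 852 + 0.62(8936) = 6392.32
APC = C/Y = 6392.32/8936 = 0.715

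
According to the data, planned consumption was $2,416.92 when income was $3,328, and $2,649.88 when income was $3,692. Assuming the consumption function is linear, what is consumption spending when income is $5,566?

C = 3849.24

MPC = (2649.88 − 2416.92)/(3692 − 3328) = 232.96/364 = 0.64
a = 2416.92 − 0.64(3328) = 2416.92 − 2129.92 = 287
C = 287 + 0.64(5566) = 287 + 3562.24 = 3849.24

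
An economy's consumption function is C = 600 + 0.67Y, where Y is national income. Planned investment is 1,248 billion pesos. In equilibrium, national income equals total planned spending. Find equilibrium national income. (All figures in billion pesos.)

Y = C + I = 600 + 0.67Y + 1248
Y − 0.67Y = 1848
0.33Y = 1848, so Y = 1848/0.33 = 5600

Y = 5600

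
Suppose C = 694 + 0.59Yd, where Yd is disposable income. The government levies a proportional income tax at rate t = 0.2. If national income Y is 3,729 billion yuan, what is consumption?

C = 2454.088

Yd = (1 − 0.2)(3729) = 0.8(3729) = 2983.2
C = 694 + 0.59(2983.2) = 694 + 1760.088 = 2454.088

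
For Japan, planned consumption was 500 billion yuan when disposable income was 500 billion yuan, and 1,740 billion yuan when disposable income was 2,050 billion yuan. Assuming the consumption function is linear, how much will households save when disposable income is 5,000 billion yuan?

MPC = (1740 − 500)/(2050 − 500) = 1240/1550 = 0.8
a = 500 − 0.8(500) = 500 − 400 = 100
C = 100 + 0.8(5000) = 4100
S = 5000 − 4100 = 900

S = 900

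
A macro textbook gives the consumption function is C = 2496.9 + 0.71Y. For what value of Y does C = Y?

At break-even, C = Y: 2496.9 + 0.71Y = Y
0.29Y = 2496.9, so Y = 2496.9/0.29 = 8610

Y = 8610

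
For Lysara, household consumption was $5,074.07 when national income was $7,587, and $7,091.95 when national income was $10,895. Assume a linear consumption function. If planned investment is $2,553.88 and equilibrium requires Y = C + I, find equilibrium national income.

Y = 7692

MPC = (7091.95 − 5074.07)/(10895 − 7587) = 2017.88/3308 = 0.61
a = 5074.07 − 0.61(7587) = 446
Equilibrium: Y = 446 + 0.61Y + 2553.88
0.39Y = 2999.88, so Y = 2999.88/0.39 = 7692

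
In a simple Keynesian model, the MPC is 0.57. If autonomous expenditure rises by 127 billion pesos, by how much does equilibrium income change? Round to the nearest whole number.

The multiplier is 1/(1 − MPC) = 1/0.43.
ΔY = 127/0.43 = 295.35 ≈ 295

ΔY ≈ 295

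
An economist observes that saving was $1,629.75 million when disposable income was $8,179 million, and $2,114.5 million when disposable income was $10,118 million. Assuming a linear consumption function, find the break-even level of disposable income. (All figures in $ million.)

Y = 1660

MPS = ΔS/ΔY = (2114.5 − 1629.75)/(10118 − 8179) = 484.75/1939 = 0.25
MPC = 1 − MPS = 0.75
From S(8179) = 1629.75: −a + 0.25(8179) = 1629.75, so a = 2044.75 − 1629.75 = 415
Break-even (S = 0): Y = a/MPS = 415/0.25 = 1660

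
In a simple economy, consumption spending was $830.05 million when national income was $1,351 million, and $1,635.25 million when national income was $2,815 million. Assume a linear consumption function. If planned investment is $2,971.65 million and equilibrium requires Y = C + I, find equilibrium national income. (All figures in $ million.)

Y = 6797

MPC = (1635.25 − 830.05)/(2815 − 1351) = 805.2/1464 = 0.55
a = 830.05 − 0.55(1351) = 87
Equilibrium: Y = 87 + 0.55Y + 2971.65
0.45Y = 3058.65, so Y = 3058.65/0.45 = 6797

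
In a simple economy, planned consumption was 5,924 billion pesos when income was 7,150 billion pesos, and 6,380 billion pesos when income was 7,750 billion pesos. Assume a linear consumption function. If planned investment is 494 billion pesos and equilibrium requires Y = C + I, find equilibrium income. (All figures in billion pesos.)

Y = 4100

MPC = (6380 − 5924)/(7750 − 7150) = 456/600 = 0.76
a = 5924 − 0.76(7150) = 490
Equilibrium: Y = 490 + 0.76Y + 494
0.24Y = 984, so Y = 984/0.24 = 4100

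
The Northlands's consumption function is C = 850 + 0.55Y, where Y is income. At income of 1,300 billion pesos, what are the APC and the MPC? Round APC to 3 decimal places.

APC = 1.204; MPC = 0.55

MPC = 0.55 (the slope of the consumption function)
C = 850 + 0.55(1300) = 1565, so APC = 1565/1300 = 1.204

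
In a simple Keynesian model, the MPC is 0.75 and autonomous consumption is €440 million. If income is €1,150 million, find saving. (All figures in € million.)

C = 440 + 0.75(1150) = 440 + 862.5 = 1302.5
S = Y − C = 1150 − 1302.5 = -152.5

S = -152.5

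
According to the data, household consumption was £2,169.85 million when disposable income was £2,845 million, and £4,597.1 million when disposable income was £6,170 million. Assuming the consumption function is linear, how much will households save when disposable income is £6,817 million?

MPC = (4597.1 − 2169.85)/(6170 − 2845) = 2427.25/3325 = 0.73
a = 2169.85 − 0.73(2845) = 2169.85 − 2076.85 = 93
C = 93 + 0.73(6817) = 5069.41
S = 6817 − 5069.41 = 1747.59

S = 1747.59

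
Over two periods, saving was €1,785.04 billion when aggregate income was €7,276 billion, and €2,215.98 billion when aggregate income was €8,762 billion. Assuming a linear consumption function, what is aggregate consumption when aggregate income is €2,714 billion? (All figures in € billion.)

MPS = ΔS/ΔY = (2215.98 − 1785.04)/(8762 − 7276) = 430.94/1486 = 0.29
MPC = 1 − MPS = 0.71
Autonomous saving = 1785.04 − 0.29(7276) = -325, so a = 325
C = 325 + 0.71(2714) = 325 + 1926.94 = 2251.94

C = 2251.94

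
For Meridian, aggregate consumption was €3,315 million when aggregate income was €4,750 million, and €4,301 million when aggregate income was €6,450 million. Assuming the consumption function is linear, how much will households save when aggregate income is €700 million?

S = -266

MPC = (4301 − 3315)/(6450 − 4750) = 986/1700 = 0.58
a = 3315 − 0.58(4750) = 3315 − 2755 = 560
C = 560 + 0.58(700) = 966
S = 700 − 966 = -266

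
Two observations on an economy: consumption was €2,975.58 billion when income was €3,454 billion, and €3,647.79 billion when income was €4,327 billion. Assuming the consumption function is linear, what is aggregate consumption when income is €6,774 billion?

MPC = (3647.79 − 2975.58)/(4327 − 3454) = 672.21/873 = 0.77
a = 2975.58 − 0.77(3454) = 2975.58 − 2659.58 = 316
C = 316 + 0.77(6774) = 316 + 5215.98 = 5531.98

C = 5531.98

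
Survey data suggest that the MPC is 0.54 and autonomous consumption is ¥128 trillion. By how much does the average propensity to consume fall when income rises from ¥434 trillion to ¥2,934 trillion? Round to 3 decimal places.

ΔAPC = 0.251

At Y = 434: C = 128 + 0.54(434) = 362.36, APC = 362.36/434 = 0.8349
At Y = 2934: C = 1712.36, APC = 1712.36/2934 = 0.5836
Fall in APC = 0.8349 − 0.5836 = 0.2513 ≈ 0.251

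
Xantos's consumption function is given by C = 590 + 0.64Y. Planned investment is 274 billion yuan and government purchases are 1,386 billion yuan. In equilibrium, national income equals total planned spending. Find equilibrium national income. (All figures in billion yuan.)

Y = 6250

Y = C + I + G = 590 + 0.64Y + 274 + 1386
Y − 0.64Y = 2250
0.36Y = 2250, so Y = 2250/0.36 = 6250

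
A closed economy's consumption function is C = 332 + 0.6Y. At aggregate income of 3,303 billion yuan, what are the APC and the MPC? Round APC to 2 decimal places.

MPC = 0.6 (the slope of the consumption function)
C = 332 + 0.6(3303) = 2313.8, so APC = 2313.8/3303 = 0.70

APC = 0.70; MPC = 0.6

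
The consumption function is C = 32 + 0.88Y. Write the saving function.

S = Y − C = Y − (32 + 0.88Y) = -32 + (1 − 0.88)Y

S = -32 + 0.12Y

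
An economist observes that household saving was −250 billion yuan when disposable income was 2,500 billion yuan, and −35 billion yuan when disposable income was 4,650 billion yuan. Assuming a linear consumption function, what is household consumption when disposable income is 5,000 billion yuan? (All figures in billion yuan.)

MPS = ΔS/ΔY = (-35 − (-250))/(4650 − 2500) = 215/2150 = 0.1
MPC = 1 − MPS = 0.9
Autonomous saving = -250 − 0.1(2500) = -500, so a = 500
C = 500 + 0.9(5000) = 500 + 4500 = 5000

C = 5000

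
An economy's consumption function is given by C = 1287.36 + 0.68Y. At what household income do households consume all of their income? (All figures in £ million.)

Y = 4023

At break-even, C = Y: 1287.36 + 0.68Y = Y
0.32Y = 1287.36, so Y = 1287.36/0.32 = 4023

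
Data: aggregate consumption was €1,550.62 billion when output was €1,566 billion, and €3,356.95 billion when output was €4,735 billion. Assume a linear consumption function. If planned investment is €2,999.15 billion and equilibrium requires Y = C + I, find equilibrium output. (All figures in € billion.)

MPC = (3356.95 − 1550.62)/(4735 − 1566) = 1806.33/3169 = 0.57
a = 1550.62 − 0.57(1566) = 658
Equilibrium: Y = 658 + 0.57Y + 2999.15
0.43Y = 3657.15, so Y = 3657.15/0.43 = 8505

Y = 8505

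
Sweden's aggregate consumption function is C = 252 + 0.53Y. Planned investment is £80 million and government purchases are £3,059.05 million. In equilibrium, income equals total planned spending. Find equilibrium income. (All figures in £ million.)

Y = C + I + G = 252 + 0.53Y + 80 + 3059.05
Y − 0.53Y = 3391.05
0.47Y = 3391.05, so Y = 3391.05/0.47 = 7215

Y = 7215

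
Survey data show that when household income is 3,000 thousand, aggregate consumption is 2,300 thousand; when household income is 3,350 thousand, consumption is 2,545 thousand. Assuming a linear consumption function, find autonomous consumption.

MPC = ΔC/ΔY = (2545 − 2300)/(3350 − 3000) = 245/350 = 0.7
a = C − MPC·Y = 2300 − 0.7(3000) = 2300 − 2100 = 200

a = 200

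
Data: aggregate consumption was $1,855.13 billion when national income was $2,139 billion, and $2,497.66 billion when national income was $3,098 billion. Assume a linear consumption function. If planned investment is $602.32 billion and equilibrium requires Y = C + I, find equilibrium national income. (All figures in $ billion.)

MPC = (2497.66 − 1855.13)/(3098 − 2139) = 642.53/959 = 0.67
a = 1855.13 − 0.67(2139) = 422
Equilibrium: Y = 422 + 0.67Y + 602.32
0.33Y = 1024.32, so Y = 1024.32/0.33 = 3104

Y = 3104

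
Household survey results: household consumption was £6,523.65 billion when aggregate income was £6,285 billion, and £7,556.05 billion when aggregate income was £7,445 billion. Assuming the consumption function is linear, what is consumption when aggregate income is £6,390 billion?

MPC = (7556.05 − 6523.65)/(7445 − 6285) = 1032.4/1160 = 0.89
a = 6523.65 − 0.89(6285) = 6523.65 − 5593.65 = 930
C = 930 + 0.89(6390) = 930 + 5687.1 = 6617.1

C = 6617.1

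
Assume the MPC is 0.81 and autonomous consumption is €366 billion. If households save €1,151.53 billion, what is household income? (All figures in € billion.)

S = Y − C = -366 + 0.19Y
-366 + 0.19Y = 1151.53, so 0.19Y = 1517.53 and Y = 7987

Y = 7987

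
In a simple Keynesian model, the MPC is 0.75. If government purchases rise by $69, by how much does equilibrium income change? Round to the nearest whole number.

ΔY ≈ 276

The multiplier is 1/(1 − MPC) = 1/0.25.
ΔY = 69/0.25 = 276.00 ≈ 276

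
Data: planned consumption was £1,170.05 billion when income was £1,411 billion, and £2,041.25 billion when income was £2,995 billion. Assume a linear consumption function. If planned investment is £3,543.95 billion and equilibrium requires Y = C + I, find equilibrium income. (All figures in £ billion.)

MPC = (2041.25 − 1170.05)/(2995 − 1411) = 871.2/1584 = 0.55
a = 1170.05 − 0.55(1411) = 394
Equilibrium: Y = 394 + 0.55Y + 3543.95
0.45Y = 3937.95, so Y = 3937.95/0.45 = 8751

Y = 8751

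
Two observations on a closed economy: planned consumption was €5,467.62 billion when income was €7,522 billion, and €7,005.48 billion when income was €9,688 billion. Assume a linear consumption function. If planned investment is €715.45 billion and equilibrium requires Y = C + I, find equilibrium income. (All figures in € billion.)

Y = 2905

MPC = (7005.48 − 5467.62)/(9688 − 7522) = 1537.86/2166 = 0.71
a = 5467.62 − 0.71(7522) = 127
Equilibrium: Y = 127 + 0.71Y + 715.45
0.29Y = 842.45, so Y = 842.45/0.29 = 2905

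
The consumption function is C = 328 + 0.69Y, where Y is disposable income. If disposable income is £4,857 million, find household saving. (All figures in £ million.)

C = 328 + 0.69(4857) = 328 + 3351.33 = 3679.33
S = Y − C = 4857 − 3679.33 = 1177.67

S = 1177.67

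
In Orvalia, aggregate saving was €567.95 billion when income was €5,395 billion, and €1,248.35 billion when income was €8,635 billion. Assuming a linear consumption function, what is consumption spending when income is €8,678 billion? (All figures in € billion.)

MPS = ΔS/ΔY = (1248.35 − 567.95)/(8635 − 5395) = 680.4/3240 = 0.21
MPC = 1 − MPS = 0.79
Autonomous saving = 567.95 − 0.21(5395) = -565, so a = 565
C = 565 + 0.79(8678) = 565 + 6855.62 = 7420.62

C = 7420.62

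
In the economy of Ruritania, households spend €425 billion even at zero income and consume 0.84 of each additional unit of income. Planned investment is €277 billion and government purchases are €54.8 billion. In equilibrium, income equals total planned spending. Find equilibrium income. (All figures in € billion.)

Y = 4730

Y = C + I + G = 425 + 0.84Y + 277 + 54.8
Y − 0.84Y = 756.8
0.16Y = 756.8, so Y = 756.8/0.16 = 4730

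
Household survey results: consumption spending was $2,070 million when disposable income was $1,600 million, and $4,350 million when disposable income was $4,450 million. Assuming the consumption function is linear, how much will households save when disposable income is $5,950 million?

MPC = (4350 − 2070)/(4450 − 1600) = 2280/2850 = 0.8
a = 2070 − 0.8(1600) = 2070 − 1280 = 790
C = 790 + 0.8(5950) = 5550
S = 5950 − 5550 = 400

S = 400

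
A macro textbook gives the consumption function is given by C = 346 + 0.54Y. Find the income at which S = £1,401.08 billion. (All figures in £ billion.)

Y = 3798

S = Y − C = -346 + 0.46Y
-346 + 0.46Y = 1401.08, so 0.46Y = 1747.08 and Y = 3798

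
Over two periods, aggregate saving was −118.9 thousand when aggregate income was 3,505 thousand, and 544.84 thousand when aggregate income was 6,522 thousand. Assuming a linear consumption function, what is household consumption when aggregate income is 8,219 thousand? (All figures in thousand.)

MPS = ΔS/ΔY = (544.84 − (-118.9))/(6522 − 3505) = 663.74/3017 = 0.22
MPC = 1 − MPS = 0.78
Autonomous saving = -118.9 − 0.22(3505) = -890, so a = 890
C = 890 + 0.78(8219) = 890 + 6410.82 = 7300.82

C = 7300.82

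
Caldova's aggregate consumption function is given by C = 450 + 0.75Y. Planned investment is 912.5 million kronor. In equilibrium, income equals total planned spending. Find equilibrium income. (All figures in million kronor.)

Y = C + I = 450 + 0.75Y + 912.5
Y − 0.75Y = 1362.5
0.25Y = 1362.5, so Y = 1362.5/0.25 = 5450

Y = 5450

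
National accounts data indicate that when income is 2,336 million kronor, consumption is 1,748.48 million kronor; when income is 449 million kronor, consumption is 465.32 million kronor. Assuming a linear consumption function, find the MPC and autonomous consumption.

MPC = 0.68; a = 160

MPC = ΔC/ΔY = (1748.48 − 465.32)/(2336 − 449) = 1283.16/1887 = 0.68
a = C − MPC·Y = 465.32 − 0.68(449) = 465.32 − 305.32 = 160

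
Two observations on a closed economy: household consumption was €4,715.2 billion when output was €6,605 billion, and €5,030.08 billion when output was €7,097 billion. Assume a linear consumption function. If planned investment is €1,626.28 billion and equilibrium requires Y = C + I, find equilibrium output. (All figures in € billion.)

Y = 5873

MPC = (5030.08 − 4715.2)/(7097 − 6605) = 314.88/492 = 0.64
a = 4715.2 − 0.64(6605) = 488
Equilibrium: Y = 488 + 0.64Y + 1626.28
0.36Y = 2114.28, so Y = 2114.28/0.36 = 5873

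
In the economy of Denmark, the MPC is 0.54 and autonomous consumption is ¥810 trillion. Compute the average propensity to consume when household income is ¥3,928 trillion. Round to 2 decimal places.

C = 810 + 0.54(3928) = 2931.12
APC = C/Y = 2931.12/3928 = 0.75

APC = 0.75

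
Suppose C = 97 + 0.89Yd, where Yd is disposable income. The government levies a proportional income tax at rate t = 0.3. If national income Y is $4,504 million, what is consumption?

Yd = (1 − 0.3)(4504) = 0.7(4504) = 3152.8
C = 97 + 0.89(3152.8) = 97 + 2805.992 = 2902.992

C = 2902.992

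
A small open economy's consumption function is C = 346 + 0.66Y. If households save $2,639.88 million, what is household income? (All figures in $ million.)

Y = 8782

S = Y − C = -346 + 0.34Y
-346 + 0.34Y = 2639.88, so 0.34Y = 2985.88 and Y = 8782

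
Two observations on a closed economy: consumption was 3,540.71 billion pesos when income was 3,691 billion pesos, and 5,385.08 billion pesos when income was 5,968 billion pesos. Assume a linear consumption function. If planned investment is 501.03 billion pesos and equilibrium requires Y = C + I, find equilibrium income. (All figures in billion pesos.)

MPC = (5385.08 − 3540.71)/(5968 − 3691) = 1844.37/2277 = 0.81
a = 3540.71 − 0.81(3691) = 551
Equilibrium: Y = 551 + 0.81Y + 501.03
0.19Y = 1052.03, so Y = 1052.03/0.19 = 5537

Y = 5537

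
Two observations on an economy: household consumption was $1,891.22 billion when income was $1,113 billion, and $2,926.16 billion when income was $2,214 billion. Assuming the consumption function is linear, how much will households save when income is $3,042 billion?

MPC = (2926.16 − 1891.22)/(2214 − 1113) = 1034.94/1101 = 0.94
a = 1891.22 − 0.94(1113) = 1891.22 − 1046.22 = 845
C = 845 + 0.94(3042) = 3704.48
S = 3042 − 3704.48 = -662.48

S = -662.48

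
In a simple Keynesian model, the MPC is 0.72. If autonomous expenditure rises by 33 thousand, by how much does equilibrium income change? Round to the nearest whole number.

The multiplier is 1/(1 − MPC) = 1/0.28.
ΔY = 33/0.28 = 117.86 ≈ 118

ΔY ≈ 118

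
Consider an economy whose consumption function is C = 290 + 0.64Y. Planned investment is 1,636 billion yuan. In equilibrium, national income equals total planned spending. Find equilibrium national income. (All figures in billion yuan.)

Y = 5350

Y = C + I = 290 + 0.64Y + 1636
Y − 0.64Y = 1926
0.36Y = 1926, so Y = 1926/0.36 = 5350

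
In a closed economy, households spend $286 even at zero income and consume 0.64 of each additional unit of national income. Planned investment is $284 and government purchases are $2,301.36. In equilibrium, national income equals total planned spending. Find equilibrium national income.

Y = 7976

Y = C + I + G = 286 + 0.64Y + 284 + 2301.36
Y − 0.64Y = 2871.36
0.36Y = 2871.36, so Y = 2871.36/0.36 = 7976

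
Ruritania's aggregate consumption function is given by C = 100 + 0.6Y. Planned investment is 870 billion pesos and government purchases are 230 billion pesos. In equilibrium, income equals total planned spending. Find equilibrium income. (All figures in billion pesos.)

Y = C + I + G = 100 + 0.6Y + 870 + 230
Y − 0.6Y = 1200
0.4Y = 1200, so Y = 1200/0.4 = 3000

Y = 3000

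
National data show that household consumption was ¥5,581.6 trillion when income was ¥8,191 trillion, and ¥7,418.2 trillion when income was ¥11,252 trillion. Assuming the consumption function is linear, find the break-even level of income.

MPC = (7418.2 − 5581.6)/(11252 − 8191) = 1836.6/3061 = 0.6
a = 5581.6 − 0.6(8191) = 5581.6 − 4914.6 = 667
Break-even: Y = a/(1−MPC) = 667/0.4 = 1667.5

Y = 1667.5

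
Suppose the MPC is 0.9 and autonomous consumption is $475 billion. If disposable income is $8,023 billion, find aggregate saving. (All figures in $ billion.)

S = 327.3

C = 475 + 0.9(8023) = 475 + 7220.7 = 7695.7
S = Y − C = 8023 − 7695.7 = 327.3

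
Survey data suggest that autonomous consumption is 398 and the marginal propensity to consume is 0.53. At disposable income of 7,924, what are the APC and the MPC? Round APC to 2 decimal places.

APC = 0.58; MPC = 0.53

MPC = 0.53 (the slope of the consumption function)
C = 398 + 0.53(7924) = 4597.72, so APC = 4597.72/7924 = 0.58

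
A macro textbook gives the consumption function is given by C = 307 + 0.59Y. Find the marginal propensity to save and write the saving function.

MPS = 0.41; S = -307 + 0.41Y

MPS = 1 − MPC = 1 − 0.59 = 0.41
S = Y − C = -307 + 0.41Y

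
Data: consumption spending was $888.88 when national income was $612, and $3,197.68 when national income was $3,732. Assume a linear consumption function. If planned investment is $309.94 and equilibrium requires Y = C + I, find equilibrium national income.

MPC = (3197.68 − 888.88)/(3732 − 612) = 2308.8/3120 = 0.74
a = 888.88 − 0.74(612) = 436
Equilibrium: Y = 436 + 0.74Y + 309.94
0.26Y = 745.94, so Y = 745.94/0.26 = 2869

Y = 2869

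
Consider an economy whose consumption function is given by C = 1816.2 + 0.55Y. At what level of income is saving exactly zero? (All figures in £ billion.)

At break-even, C = Y: 1816.2 + 0.55Y = Y
0.45Y = 1816.2, so Y = 1816.2/0.45 = 4036

Y = 4036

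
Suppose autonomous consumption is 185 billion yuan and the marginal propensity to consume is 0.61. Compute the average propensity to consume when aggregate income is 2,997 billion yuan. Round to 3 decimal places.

C = 185 + 0.61(2997) = 2013.17
APC = C/Y = 2013.17/2997 = 0.672

APC = 0.672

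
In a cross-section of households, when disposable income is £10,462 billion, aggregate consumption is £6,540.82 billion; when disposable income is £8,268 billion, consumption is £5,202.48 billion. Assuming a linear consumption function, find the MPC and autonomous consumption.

MPC = ΔC/ΔY = (6540.82 − 5202.48)/(10462 − 8268) = 1338.34/2194 = 0.61
a = C − MPC·Y = 5202.48 − 0.61(8268) = 5202.48 − 5043.48 = 159

MPC = 0.61; a = 159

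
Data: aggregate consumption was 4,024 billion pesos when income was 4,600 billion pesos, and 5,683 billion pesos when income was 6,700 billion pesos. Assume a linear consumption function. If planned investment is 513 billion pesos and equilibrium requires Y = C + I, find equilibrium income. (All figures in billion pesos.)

Y = 4300

MPC = (5683 − 4024)/(6700 − 4600) = 1659/2100 = 0.79
a = 4024 − 0.79(4600) = 390
Equilibrium: Y = 390 + 0.79Y + 513
0.21Y = 903, so Y = 903/0.21 = 4300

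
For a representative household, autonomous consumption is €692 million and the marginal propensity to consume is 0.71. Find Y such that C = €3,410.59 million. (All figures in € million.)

Y = 3829

692 + 0.71Y = 3410.59
0.71Y = 2718.59, so Y = 2718.59/0.71 = 3829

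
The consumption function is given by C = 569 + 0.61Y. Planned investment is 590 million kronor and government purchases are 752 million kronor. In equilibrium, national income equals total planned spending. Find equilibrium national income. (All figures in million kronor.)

Y = 4900

Y = C + I + G = 569 + 0.61Y + 590 + 752
Y − 0.61Y = 1911
0.39Y = 1911, so Y = 1911/0.39 = 4900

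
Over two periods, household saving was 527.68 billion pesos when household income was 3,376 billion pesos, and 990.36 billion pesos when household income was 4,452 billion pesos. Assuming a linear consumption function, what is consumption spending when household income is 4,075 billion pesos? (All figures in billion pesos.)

C = 3246.75

MPS = ΔS/ΔY = (990.36 − 527.68)/(4452 − 3376) = 462.68/1076 = 0.43
MPC = 1 − MPS = 0.57
Autonomous saving = 527.68 − 0.43(3376) = -924, so a = 924
C = 924 + 0.57(4075) = 924 + 2322.75 = 3246.75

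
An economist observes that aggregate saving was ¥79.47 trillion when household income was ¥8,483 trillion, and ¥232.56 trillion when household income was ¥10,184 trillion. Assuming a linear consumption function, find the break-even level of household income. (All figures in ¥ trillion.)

Y = 7600

MPS = ΔS/ΔY = (232.56 − 79.47)/(10184 − 8483) = 153.09/1701 = 0.09
MPC = 1 − MPS = 0.91
From S(8483) = 79.47: −a + 0.09(8483) = 79.47, so a = 763.47 − 79.47 = 684
Break-even (S = 0): Y = a/MPS = 684/0.09 = 7600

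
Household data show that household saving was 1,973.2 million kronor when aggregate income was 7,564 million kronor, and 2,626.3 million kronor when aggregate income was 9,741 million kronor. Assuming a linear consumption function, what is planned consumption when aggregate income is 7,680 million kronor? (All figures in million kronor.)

C = 5672

MPS = ΔS/ΔY = (2626.3 − 1973.2)/(9741 − 7564) = 653.1/2177 = 0.3
MPC = 1 − MPS = 0.7
Autonomous saving = 1973.2 − 0.3(7564) = -296, so a = 296
C = 296 + 0.7(7680) = 296 + 5376 = 5672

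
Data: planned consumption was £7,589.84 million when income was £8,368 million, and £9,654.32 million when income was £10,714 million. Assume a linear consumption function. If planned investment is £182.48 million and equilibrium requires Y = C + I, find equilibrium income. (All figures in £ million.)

MPC = (9654.32 − 7589.84)/(10714 − 8368) = 2064.48/2346 = 0.88
a = 7589.84 − 0.88(8368) = 226
Equilibrium: Y = 226 + 0.88Y + 182.48
0.12Y = 408.48, so Y = 408.48/0.12 = 3404

Y = 3404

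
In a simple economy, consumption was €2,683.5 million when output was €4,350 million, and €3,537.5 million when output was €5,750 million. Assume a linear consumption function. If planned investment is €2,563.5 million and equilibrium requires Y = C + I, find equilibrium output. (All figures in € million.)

Y = 6650

MPC = (3537.5 − 2683.5)/(5750 − 4350) = 854/1400 = 0.61
a = 2683.5 − 0.61(4350) = 30
Equilibrium: Y = 30 + 0.61Y + 2563.5
0.39Y = 2593.5, so Y = 2593.5/0.39 = 6650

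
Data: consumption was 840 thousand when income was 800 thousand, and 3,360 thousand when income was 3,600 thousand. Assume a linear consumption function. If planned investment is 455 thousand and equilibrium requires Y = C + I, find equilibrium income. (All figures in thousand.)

Y = 5750

MPC = (3360 − 840)/(3600 − 800) = 2520/2800 = 0.9
a = 840 − 0.9(800) = 120
Equilibrium: Y = 120 + 0.9Y + 455
0.1Y = 575, so Y = 575/0.1 = 5750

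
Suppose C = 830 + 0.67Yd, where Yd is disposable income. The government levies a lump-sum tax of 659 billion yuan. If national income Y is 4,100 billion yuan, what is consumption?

C = 3135.47

Yd = Y − T = 4100 − 659 = 3441
C = 830 + 0.67(3441) = 830 + 2305.47 = 3135.47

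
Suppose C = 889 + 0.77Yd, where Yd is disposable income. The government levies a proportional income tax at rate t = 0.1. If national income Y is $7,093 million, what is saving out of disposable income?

S = 579.251

Yd = (1 − 0.1)(7093) = 0.9(7093) = 6383.7
C = 889 + 0.77(6383.7) = 889 + 4915.449 = 5804.449
S = Yd − C = 6383.7 − 5804.449 = 579.251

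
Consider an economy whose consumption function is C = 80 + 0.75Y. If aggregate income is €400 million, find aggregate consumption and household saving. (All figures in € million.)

C = 80 + 0.75(400) = 80 + 300 = 380
S = Y − C = 400 − 380 = 20

C = 380; S = 20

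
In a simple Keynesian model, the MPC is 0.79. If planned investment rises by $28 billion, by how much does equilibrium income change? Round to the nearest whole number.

ΔY ≈ 133

The multiplier is 1/(1 − MPC) = 1/0.21.
ΔY = 28/0.21 = 133.33 ≈ 133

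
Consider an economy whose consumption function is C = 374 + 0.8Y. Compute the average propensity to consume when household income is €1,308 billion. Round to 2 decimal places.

C = 374 + 0.8(1308) = 1420.4
APC = C/Y = 1420.4/1308 = 1.09

APC = 1.09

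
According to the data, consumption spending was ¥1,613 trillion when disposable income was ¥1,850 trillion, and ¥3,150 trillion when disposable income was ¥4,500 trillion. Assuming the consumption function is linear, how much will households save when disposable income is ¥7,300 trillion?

MPC = (3150 − 1613)/(4500 − 1850) = 1537/2650 = 0.58
a = 1613 − 0.58(1850) = 1613 − 1073 = 540
C = 540 + 0.58(7300) = 4774
S = 7300 − 4774 = 2526

S = 2526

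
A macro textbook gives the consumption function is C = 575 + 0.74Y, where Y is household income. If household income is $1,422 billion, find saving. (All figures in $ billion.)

C = 575 + 0.74(1422) = 575 + 1052.28 = 1627.28
S = Y − C = 1422 − 1627.28 = -205.28

S = -205.28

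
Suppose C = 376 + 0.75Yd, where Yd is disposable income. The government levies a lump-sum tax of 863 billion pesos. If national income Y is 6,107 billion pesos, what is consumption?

Yd = Y − T = 6107 − 863 = 5244
C = 376 + 0.75(5244) = 376 + 3933 = 4309

C = 4309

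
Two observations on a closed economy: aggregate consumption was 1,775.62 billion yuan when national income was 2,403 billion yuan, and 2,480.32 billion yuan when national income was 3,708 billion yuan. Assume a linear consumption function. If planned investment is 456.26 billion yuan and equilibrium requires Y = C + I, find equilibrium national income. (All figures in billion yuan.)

Y = 2031

MPC = (2480.32 − 1775.62)/(3708 − 2403) = 704.7/1305 = 0.54
a = 1775.62 − 0.54(2403) = 478
Equilibrium: Y = 478 + 0.54Y + 456.26
0.46Y = 934.26, so Y = 934.26/0.46 = 2031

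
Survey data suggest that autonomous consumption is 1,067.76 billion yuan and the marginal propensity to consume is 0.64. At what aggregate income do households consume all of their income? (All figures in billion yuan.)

Y = 2966

At break-even, C = Y: 1067.76 + 0.64Y = Y
0.36Y = 1067.76, so Y = 1067.76/0.36 = 2966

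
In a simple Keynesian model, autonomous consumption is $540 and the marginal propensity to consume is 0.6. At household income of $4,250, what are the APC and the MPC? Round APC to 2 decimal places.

MPC = 0.6 (the slope of the consumption function)
C = 540 + 0.6(4250) = 3090, so APC = 3090/4250 = 0.73

APC = 0.73; MPC = 0.6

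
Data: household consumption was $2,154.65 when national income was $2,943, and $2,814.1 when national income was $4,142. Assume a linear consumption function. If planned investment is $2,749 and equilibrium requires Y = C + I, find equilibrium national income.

MPC = (2814.1 − 2154.65)/(4142 − 2943) = 659.45/1199 = 0.55
a = 2154.65 − 0.55(2943) = 536
Equilibrium: Y = 536 + 0.55Y + 2749
0.45Y = 3285, so Y = 3285/0.45 = 7300

Y = 7300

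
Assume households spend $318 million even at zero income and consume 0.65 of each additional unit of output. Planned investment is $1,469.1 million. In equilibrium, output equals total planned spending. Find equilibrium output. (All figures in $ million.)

Y = C + I = 318 + 0.65Y + 1469.1
Y − 0.65Y = 1787.1
0.35Y = 1787.1, so Y = 1787.1/0.35 = 5106

Y = 5106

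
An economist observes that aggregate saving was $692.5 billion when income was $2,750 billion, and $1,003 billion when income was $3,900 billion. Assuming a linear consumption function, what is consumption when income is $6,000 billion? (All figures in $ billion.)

MPS = ΔS/ΔY = (1003 − 692.5)/(3900 − 2750) = 310.5/1150 = 0.27
MPC = 1 − MPS = 0.73
Autonomous saving = 692.5 − 0.27(2750) = -50, so a = 50
C = 50 + 0.73(6000) = 50 + 4380 = 4430

C = 4430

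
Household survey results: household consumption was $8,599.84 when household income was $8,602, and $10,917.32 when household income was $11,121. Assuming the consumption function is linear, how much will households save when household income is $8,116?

MPC = (10917.32 − 8599.84)/(11121 − 8602) = 2317.48/2519 = 0.92
a = 8599.84 − 0.92(8602) = 8599.84 − 7913.84 = 686
C = 686 + 0.92(8116) = 8152.72
S = 8116 − 8152.72 = -36.72

S = -36.72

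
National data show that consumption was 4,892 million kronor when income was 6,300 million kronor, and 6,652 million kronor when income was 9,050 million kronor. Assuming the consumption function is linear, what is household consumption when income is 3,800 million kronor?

C = 3292

MPC = (6652 − 4892)/(9050 − 6300) = 1760/2750 = 0.64
a = 4892 − 0.64(6300) = 4892 − 4032 = 860
C = 860 + 0.64(3800) = 860 + 2432 = 3292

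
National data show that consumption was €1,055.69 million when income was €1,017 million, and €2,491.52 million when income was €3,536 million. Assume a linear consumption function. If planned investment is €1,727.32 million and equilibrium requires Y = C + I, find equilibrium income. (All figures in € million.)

MPC = (2491.52 − 1055.69)/(3536 − 1017) = 1435.83/2519 = 0.57
a = 1055.69 − 0.57(1017) = 476
Equilibrium: Y = 476 + 0.57Y + 1727.32
0.43Y = 2203.32, so Y = 2203.32/0.43 = 5124

Y = 5124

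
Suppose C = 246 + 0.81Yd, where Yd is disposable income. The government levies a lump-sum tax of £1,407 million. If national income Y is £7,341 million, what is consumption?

Yd = Y − T = 7341 − 1407 = 5934
C = 246 + 0.81(5934) = 246 + 4806.54 = 5052.54

C = 5052.54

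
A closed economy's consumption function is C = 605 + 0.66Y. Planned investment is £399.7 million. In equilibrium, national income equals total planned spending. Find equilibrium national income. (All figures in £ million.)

Y = C + I = 605 + 0.66Y + 399.7
Y − 0.66Y = 1004.7
0.34Y = 1004.7, so Y = 1004.7/0.34 = 2955

Y = 2955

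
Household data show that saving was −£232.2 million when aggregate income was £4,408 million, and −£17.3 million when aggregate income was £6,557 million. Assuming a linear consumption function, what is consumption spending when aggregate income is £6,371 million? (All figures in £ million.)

MPS = ΔS/ΔY = (-17.3 − (-232.2))/(6557 − 4408) = 214.9/2149 = 0.1
MPC = 1 − MPS = 0.9
Autonomous saving = -232.2 − 0.1(4408) = -673, so a = 673
C = 673 + 0.9(6371) = 673 + 5733.9 = 6406.9

C = 6406.9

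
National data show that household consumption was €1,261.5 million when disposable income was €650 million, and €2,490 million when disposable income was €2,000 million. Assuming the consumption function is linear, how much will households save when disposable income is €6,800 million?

MPC = (2490 − 1261.5)/(2000 − 650) = 1228.5/1350 = 0.91
a = 1261.5 − 0.91(650) = 1261.5 − 591.5 = 670
C = 670 + 0.91(6800) = 6858
S = 6800 − 6858 = -58

S = -58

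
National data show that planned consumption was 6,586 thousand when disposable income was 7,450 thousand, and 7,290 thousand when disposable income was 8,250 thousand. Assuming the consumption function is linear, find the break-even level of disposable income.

MPC = (7290 − 6586)/(8250 − 7450) = 704/800 = 0.88
a = 6586 − 0.88(7450) = 6586 − 6556 = 30
Break-even: Y = a/(1−MPC) = 30/0.12 = 250

Y = 250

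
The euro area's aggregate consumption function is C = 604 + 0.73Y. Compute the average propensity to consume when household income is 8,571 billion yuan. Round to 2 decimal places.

C = 604 + 0.73(8571) = 6860.83
APC = C/Y = 6860.83/8571 = 0.80

APC = 0.80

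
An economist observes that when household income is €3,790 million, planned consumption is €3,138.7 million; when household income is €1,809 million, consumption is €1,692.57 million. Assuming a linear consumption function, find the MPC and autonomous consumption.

MPC = ΔC/ΔY = (3138.7 − 1692.57)/(3790 − 1809) = 1446.13/1981 = 0.73
a = C − MPC·Y = 1692.57 − 0.73(1809) = 1692.57 − 1320.57 = 372

MPC = 0.73; a = 372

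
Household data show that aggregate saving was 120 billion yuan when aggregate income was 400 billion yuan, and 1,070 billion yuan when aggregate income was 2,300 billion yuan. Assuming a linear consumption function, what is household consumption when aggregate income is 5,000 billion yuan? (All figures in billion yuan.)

MPS = ΔS/ΔY = (1070 − 120)/(2300 − 400) = 950/1900 = 0.5
MPC = 1 − MPS = 0.5
Autonomous saving = 120 − 0.5(400) = -80, so a = 80
C = 80 + 0.5(5000) = 80 + 2500 = 2580

C = 2580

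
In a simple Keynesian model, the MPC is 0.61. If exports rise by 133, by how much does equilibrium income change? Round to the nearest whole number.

The multiplier is 1/(1 − MPC) = 1/0.39.
ΔY = 133/0.39 = 341.03 ≈ 341

ΔY ≈ 341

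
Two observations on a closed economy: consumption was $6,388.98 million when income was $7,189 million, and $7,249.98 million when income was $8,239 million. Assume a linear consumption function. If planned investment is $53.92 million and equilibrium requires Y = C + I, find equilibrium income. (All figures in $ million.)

Y = 3044

MPC = (7249.98 − 6388.98)/(8239 − 7189) = 861/1050 = 0.82
a = 6388.98 − 0.82(7189) = 494
Equilibrium: Y = 494 + 0.82Y + 53.92
0.18Y = 547.92, so Y = 547.92/0.18 = 3044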